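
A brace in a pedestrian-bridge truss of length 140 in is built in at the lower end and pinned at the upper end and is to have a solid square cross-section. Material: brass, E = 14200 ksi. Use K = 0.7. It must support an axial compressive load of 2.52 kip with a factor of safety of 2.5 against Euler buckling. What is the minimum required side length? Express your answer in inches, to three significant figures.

a ≈ 1.51 in

Required P_cr = n·P = 2.5 × 2.52 = 6.300 kip
L_e = K·L = 0.7 × 140 = 98.00 in
Required I = P_cr·L_e²/(π²E) = 6.300×10^3 × 98.00² / (π² × 1.42×10^7) = 0.4317 in⁴
Solid square: I = a⁴/12  ⇒  a = (12I)^(1/4) = (12×0.4317)^(1/4) = 1.51 in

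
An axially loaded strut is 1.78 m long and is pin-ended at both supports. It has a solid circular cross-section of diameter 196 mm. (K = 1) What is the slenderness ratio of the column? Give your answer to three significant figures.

λ ≈ 36.3

For a solid circle r = d/4 = 196/4 = 49.00 mm
L_e = K·L = 1 × 1.78 m = 1.780 m = 1780.0 mm
λ = L_e / r_min = 1780.0 / 49.00 = 36.3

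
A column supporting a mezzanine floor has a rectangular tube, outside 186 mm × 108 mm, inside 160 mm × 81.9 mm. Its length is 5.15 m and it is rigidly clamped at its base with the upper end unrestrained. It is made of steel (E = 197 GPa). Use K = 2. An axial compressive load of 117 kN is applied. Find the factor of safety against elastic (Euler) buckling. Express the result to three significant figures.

n ≈ 1.91

Weak-axis I_min = (h_o·b_o³ − h_i·b_i³)/12 with b_o = 108, b_i = 81.90 mm (shorter outer/inner sides).
I_min = (186×108³ − 160.0×81.90³)/12 = 1.220×10^7 mm⁴
I = 1.220×10^7 mm⁴ = 1.220×10^-5 m⁴
Effective length L_e = K·L = 2 × 5.15 = 10.30 m
P_cr = π²EI / L_e² = π² × 197×10⁹ × 1.220×10^-5 / 10.30² = 2.236×10^5 N
Factor of safety n = P_cr / P = 223.60 / 117 = 1.91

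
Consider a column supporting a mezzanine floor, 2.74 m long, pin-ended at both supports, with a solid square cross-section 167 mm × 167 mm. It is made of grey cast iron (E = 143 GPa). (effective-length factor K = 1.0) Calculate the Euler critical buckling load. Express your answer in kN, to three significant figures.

I = a⁴/12 = 167⁴/12 = 6.482×10^7 mm⁴
I = 6.482×10^7 mm⁴ = 6.482×10^-5 m⁴
Effective length L_e = K·L = 1 × 2.74 = 2.740 m
P_cr = π²EI / L_e² = π² × 143×10⁹ × 6.482×10^-5 / 2.740² = 1.218×10^7 N

P_cr ≈ 12200 kN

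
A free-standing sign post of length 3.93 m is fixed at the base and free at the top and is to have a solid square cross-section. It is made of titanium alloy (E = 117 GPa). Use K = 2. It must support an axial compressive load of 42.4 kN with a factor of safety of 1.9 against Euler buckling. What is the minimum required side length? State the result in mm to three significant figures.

a ≈ 84.8 mm

Required P_cr = n·P = 1.9 × 42.4 = 80.56 kN
L_e = K·L = 2 × 3.93 = 7.860 m
Required I = P_cr·L_e²/(π²E) = 8.056×10^4 × 7.860² / (π² × 1.17×10^11) = 4.310×10^-6 m⁴
I_req = 4.310×10^6 mm⁴
Solid square: I = a⁴/12  ⇒  a = (12I)^(1/4) = (12×4.310×10^6)^(1/4) = 84.8 mm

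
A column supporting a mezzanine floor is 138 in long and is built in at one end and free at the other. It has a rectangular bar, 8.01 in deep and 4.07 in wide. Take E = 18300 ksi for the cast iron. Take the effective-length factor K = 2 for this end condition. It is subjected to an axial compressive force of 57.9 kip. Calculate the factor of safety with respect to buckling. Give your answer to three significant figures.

n ≈ 1.84

Buckling occurs about the weak axis: I_min = h·b³/12 with b = 4.07 in (the shorter side).
I_min = 8.01×4.07³/12 = 45.00 in⁴
Effective length L_e = K·L = 2 × 138 = 276.0 in
P_cr = π²EI / L_e² = π² × 18300×10³ × 45.00 / 276.0² = 1.067×10^5 lb
Factor of safety n = P_cr / P = 106.70 / 57.9 = 1.84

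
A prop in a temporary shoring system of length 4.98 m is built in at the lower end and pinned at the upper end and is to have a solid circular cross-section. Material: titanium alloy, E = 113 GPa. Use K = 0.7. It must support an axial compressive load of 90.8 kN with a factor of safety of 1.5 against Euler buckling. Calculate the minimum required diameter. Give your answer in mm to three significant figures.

d ≈ 74.2 mm

Required P_cr = n·P = 1.5 × 90.8 = 136.2 kN
L_e = K·L = 0.7 × 4.98 = 3.486 m
Required I = P_cr·L_e²/(π²E) = 1.362×10^5 × 3.486² / (π² × 1.13×10^11) = 1.484×10^-6 m⁴
I_req = 1.484×10^6 mm⁴
Solid circle: I = πd⁴/64  ⇒  d = (64I/π)^(1/4) = (64×1.484×10^6/π)^(1/4) = 74.2 mm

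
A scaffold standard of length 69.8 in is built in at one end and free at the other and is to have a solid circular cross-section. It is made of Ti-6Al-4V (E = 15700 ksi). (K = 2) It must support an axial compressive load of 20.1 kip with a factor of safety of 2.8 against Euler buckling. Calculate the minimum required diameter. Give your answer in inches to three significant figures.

Required P_cr = n·P = 2.8 × 20.1 = 56.28 kip
L_e = K·L = 2 × 69.8 = 139.6 in
Required I = P_cr·L_e²/(π²E) = 5.628×10^4 × 139.6² / (π² × 1.57×10^7) = 7.078 in⁴
Solid circle: I = πd⁴/64  ⇒  d = (64I/π)^(1/4) = (64×7.078/π)^(1/4) = 3.47 in

d ≈ 3.47 in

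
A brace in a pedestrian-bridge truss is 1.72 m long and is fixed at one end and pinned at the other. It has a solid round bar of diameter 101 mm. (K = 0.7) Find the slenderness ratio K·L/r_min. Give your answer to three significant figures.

λ ≈ 47.7

For a solid circle r = d/4 = 101/4 = 25.25 mm
L_e = K·L = 0.7 × 1.72 m = 1.204 m = 1204.0 mm
λ = L_e / r_min = 1204.0 / 25.25 = 47.7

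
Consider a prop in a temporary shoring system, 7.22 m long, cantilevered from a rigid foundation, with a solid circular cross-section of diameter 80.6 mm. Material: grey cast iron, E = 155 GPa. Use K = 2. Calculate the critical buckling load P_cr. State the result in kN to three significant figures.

I = πd⁴/64 = π×80.6⁴/64 = 2.072×10^6 mm⁴
I = 2.072×10^6 mm⁴ = 2.072×10^-6 m⁴
Effective length L_e = K·L = 2 × 7.22 = 14.44 m
P_cr = π²EI / L_e² = π² × 155×10⁹ × 2.072×10^-6 / 14.44² = 1.520×10^4 N

P_cr ≈ 15.2 kN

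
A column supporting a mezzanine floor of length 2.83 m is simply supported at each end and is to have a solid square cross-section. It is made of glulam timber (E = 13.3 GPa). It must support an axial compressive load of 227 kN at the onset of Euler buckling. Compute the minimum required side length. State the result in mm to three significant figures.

L_e = K·L = 1 × 2.83 = 2.830 m
Required I = P_cr·L_e²/(π²E) = 2.270×10^5 × 2.830² / (π² × 1.33×10^10) = 1.385×10^-5 m⁴
I_req = 1.385×10^7 mm⁴
Solid square: I = a⁴/12  ⇒  a = (12I)^(1/4) = (12×1.385×10^7)^(1/4) = 114 mm

a ≈ 114 mm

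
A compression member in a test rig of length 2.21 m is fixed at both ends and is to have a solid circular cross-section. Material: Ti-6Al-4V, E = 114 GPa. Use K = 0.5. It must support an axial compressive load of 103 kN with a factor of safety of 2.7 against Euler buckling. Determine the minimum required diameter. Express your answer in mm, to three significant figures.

Required P_cr = n·P = 2.7 × 103 = 278.1 kN
L_e = K·L = 0.5 × 2.21 = 1.105 m
Required I = P_cr·L_e²/(π²E) = 2.781×10^5 × 1.105² / (π² × 1.14×10^11) = 3.018×10^-7 m⁴
I_req = 3.018×10^5 mm⁴
Solid circle: I = πd⁴/64  ⇒  d = (64I/π)^(1/4) = (64×3.018×10^5/π)^(1/4) = 49.8 mm

d ≈ 49.8 mm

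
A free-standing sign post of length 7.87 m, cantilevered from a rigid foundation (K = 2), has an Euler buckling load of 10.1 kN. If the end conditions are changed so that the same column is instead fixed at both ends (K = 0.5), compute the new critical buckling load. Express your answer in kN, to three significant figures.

P_cr ∝ 1/K², so P_cr,new = P_cr,old × (K_old/K_new)² = 10.1 × (2/0.5)²
= 10.1 × 16.00 = 162 kN

P_cr ≈ 162 kN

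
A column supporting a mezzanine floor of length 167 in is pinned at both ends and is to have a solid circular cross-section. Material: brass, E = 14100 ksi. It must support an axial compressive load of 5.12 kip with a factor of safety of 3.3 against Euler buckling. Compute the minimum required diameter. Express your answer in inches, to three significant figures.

Required P_cr = n·P = 3.3 × 5.12 = 16.90 kip
L_e = K·L = 1 × 167 = 167.0 in
Required I = P_cr·L_e²/(π²E) = 1.690×10^4 × 167.0² / (π² × 1.41×10^7) = 3.386 in⁴
Solid circle: I = πd⁴/64  ⇒  d = (64I/π)^(1/4) = (64×3.386/π)^(1/4) = 2.88 in

d ≈ 2.88 in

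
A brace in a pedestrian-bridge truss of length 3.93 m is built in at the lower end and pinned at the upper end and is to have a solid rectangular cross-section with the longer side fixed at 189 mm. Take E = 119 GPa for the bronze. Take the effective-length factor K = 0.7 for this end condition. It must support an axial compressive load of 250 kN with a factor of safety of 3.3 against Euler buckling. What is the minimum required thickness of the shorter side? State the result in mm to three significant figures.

Required P_cr = n·P = 3.3 × 250 = 825.0 kN
L_e = K·L = 0.7 × 3.93 = 2.751 m
Required I = P_cr·L_e²/(π²E) = 8.250×10^5 × 2.751² / (π² × 1.19×10^11) = 5.316×10^-6 m⁴
I_req = 5.316×10^6 mm⁴
Rectangle, weak axis: I_min = h·b³/12 with h = 189 mm fixed  ⇒  b = (12I/h)^(1/3) = 69.6 mm

b ≈ 69.6 mm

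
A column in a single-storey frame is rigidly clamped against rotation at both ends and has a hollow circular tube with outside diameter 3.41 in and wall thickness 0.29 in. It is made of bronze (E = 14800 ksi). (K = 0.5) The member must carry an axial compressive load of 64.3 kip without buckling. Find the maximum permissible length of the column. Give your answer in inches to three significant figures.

L_max ≈ 178 in

Inner diameter d_i = 3.41 − 2×0.29 = 2.830 in
I = π(d_o⁴ − d_i⁴)/64 = π(3.41⁴ − 2.830⁴)/64 = 3.489 in⁴
At the buckling limit P_cr = P = 6.430×10^4 lb
From P_cr = π²EI/(K·L)²:  L = (1/K)·√(π²EI/P_cr) = (1/0.5)·√(π²×1.48×10^7×3.489/6.430×10^4)
L = 178 in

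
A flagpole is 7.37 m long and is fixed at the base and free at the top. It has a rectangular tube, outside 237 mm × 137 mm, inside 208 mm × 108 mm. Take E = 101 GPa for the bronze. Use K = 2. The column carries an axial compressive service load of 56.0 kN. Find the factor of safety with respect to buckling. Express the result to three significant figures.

n ≈ 2.37

Weak-axis I_min = (h_o·b_o³ − h_i·b_i³)/12 with b_o = 137, b_i = 108.0 mm (shorter outer/inner sides).
I_min = (237×137³ − 208.0×108.0³)/12 = 2.895×10^7 mm⁴
I = 2.895×10^7 mm⁴ = 2.895×10^-5 m⁴
Effective length L_e = K·L = 2 × 7.37 = 14.74 m
P_cr = π²EI / L_e² = π² × 101×10⁹ × 2.895×10^-5 / 14.74² = 1.328×10^5 N
Factor of safety n = P_cr / P = 132.82 / 56.0 = 2.37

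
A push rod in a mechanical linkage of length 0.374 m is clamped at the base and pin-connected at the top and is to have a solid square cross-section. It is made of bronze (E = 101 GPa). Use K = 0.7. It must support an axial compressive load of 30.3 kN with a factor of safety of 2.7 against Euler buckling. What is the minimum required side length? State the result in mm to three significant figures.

a ≈ 16.1 mm

Required P_cr = n·P = 2.7 × 30.3 = 81.81 kN
L_e = K·L = 0.7 × 0.374 = 0.2618 m
Required I = P_cr·L_e²/(π²E) = 8.181×10^4 × 0.2618² / (π² × 1.01×10^11) = 5.625×10^-9 m⁴
I_req = 5.625×10^3 mm⁴
Solid square: I = a⁴/12  ⇒  a = (12I)^(1/4) = (12×5.625×10^3)^(1/4) = 16.1 mm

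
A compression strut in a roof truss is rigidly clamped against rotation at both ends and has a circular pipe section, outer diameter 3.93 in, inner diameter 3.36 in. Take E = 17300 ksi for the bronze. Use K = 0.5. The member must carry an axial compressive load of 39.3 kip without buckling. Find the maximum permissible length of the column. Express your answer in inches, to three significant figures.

d_o = 3.93 in, d_i = 3.36 in
I = π(d_o⁴ − d_i⁴)/64 = π(3.93⁴ − 3.360⁴)/64 = 5.453 in⁴
At the buckling limit P_cr = P = 3.930×10^4 lb
From P_cr = π²EI/(K·L)²:  L = (1/K)·√(π²EI/P_cr) = (1/0.5)·√(π²×1.73×10^7×5.453/3.930×10^4)
L = 308 in

L_max ≈ 308 in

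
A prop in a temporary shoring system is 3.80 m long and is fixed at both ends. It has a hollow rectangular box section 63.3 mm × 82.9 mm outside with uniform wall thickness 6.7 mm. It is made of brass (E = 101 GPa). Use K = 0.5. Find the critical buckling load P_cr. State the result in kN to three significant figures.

P_cr ≈ 285 kN

Inner dimensions: h_i = 82.9 − 2×6.7 = 69.50 mm, b_i = 63.3 − 2×6.7 = 49.90 mm
Weak-axis I_min = (h_o·b_o³ − h_i·b_i³)/12 with b_o = 63.3, b_i = 49.90 mm (shorter outer/inner sides).
I_min = (82.9×63.3³ − 69.50×49.90³)/12 = 1.033×10^6 mm⁴
I = 1.033×10^6 mm⁴ = 1.033×10^-6 m⁴
Effective length L_e = K·L = 0.5 × 3.80 = 1.900 m
P_cr = π²EI / L_e² = π² × 101×10⁹ × 1.033×10^-6 / 1.900² = 2.851×10^5 N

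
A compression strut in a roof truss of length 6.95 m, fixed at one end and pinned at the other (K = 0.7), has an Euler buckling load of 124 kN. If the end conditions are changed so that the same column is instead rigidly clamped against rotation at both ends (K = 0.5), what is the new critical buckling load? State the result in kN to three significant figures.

P_cr ≈ 243 kN

P_cr ∝ 1/K², so P_cr,new = P_cr,old × (K_old/K_new)² = 124 × (0.7/0.5)²
= 124 × 1.960 = 243 kN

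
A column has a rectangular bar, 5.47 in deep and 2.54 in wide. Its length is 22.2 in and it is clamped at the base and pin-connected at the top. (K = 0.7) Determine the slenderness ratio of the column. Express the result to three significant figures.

Buckling occurs about the weak axis: I_min = h·b³/12 with b = 2.54 in (the shorter side).
I_min = 5.47×2.54³/12 = 7.470 in⁴
A = 13.89 in²;  r_min = √(I/A) = √(7.470/13.89) = 0.7332 in
L_e = K·L = 0.7 × 22.2 = 15.54 in
λ = L_e / r_min = 15.540 / 0.7332 = 21.2

λ ≈ 21.2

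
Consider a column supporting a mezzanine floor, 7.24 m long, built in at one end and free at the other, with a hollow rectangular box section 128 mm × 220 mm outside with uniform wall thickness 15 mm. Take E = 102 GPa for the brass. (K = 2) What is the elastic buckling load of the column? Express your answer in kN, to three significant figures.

P_cr ≈ 113 kN

Inner dimensions: h_i = 220 − 2×15 = 190.0 mm, b_i = 128 − 2×15 = 98.00 mm
Weak-axis I_min = (h_o·b_o³ − h_i·b_i³)/12 with b_o = 128, b_i = 98.00 mm (shorter outer/inner sides).
I_min = (220×128³ − 190.0×98.00³)/12 = 2.355×10^7 mm⁴
I = 2.355×10^7 mm⁴ = 2.355×10^-5 m⁴
Effective length L_e = K·L = 2 × 7.24 = 14.48 m
P_cr = π²EI / L_e² = π² × 102×10⁹ × 2.355×10^-5 / 14.48² = 1.131×10^5 N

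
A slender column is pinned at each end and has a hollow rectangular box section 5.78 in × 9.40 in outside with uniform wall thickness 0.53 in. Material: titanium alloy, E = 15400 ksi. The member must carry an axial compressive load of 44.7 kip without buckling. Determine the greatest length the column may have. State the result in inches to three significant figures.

Inner dimensions: h_i = 9.40 − 2×0.53 = 8.340 in, b_i = 5.78 − 2×0.53 = 4.720 in
Weak-axis I_min = (h_o·b_o³ − h_i·b_i³)/12 with b_o = 5.78, b_i = 4.720 in (shorter outer/inner sides).
I_min = (9.40×5.78³ − 8.340×4.720³)/12 = 78.18 in⁴
At the buckling limit P_cr = P = 4.470×10^4 lb
From P_cr = π²EI/(K·L)²:  L = (1/K)·√(π²EI/P_cr) = (1/1)·√(π²×1.54×10^7×78.18/4.470×10^4)
L = 516 in

L_max ≈ 516 in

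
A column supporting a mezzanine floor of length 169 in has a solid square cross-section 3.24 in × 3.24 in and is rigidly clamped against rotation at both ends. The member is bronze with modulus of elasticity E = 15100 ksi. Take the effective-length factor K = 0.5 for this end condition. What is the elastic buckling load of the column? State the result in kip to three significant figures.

I = a⁴/12 = 3.24⁴/12 = 9.183 in⁴
Effective length L_e = K·L = 0.5 × 169 = 84.50 in
P_cr = π²EI / L_e² = π² × 15100×10³ × 9.183 / 84.50² = 1.917×10^5 lb

P_cr ≈ 192 kip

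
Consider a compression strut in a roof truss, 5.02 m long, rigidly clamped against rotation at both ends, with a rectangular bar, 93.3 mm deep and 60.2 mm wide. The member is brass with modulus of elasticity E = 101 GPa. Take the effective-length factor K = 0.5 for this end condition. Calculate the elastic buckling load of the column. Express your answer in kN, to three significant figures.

P_cr ≈ 268 kN

Buckling occurs about the weak axis: I_min = h·b³/12 with b = 60.2 mm (the shorter side).
I_min = 93.3×60.2³/12 = 1.696×10^6 mm⁴
I = 1.696×10^6 mm⁴ = 1.696×10^-6 m⁴
Effective length L_e = K·L = 0.5 × 5.02 = 2.510 m
P_cr = π²EI / L_e² = π² × 101×10⁹ × 1.696×10^-6 / 2.510² = 2.684×10^5 N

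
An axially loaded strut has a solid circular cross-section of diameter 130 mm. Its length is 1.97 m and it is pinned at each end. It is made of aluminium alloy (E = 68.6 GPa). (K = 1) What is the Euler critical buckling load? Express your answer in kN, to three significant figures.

I = πd⁴/64 = π×130⁴/64 = 1.402×10^7 mm⁴
I = 1.402×10^7 mm⁴ = 1.402×10^-5 m⁴
Effective length L_e = K·L = 1 × 1.97 = 1.970 m
P_cr = π²EI / L_e² = π² × 68.6×10⁹ × 1.402×10^-5 / 1.970² = 2.446×10^6 N

P_cr ≈ 2450 kN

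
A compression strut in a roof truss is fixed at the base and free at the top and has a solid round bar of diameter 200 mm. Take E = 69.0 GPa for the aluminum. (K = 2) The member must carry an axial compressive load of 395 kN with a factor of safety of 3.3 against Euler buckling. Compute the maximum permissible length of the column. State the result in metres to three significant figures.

L_max ≈ 3.20 m

I = πd⁴/64 = π×200⁴/64 = 7.854×10^7 mm⁴
I = 7.854×10^-5 m⁴
Required critical load P_cr = n·P = 3.3 × 395 = 1304 kN = 1.304×10^6 N
From P_cr = π²EI/(K·L)²:  L = (1/K)·√(π²EI/P_cr) = (1/2)·√(π²×6.90×10^10×7.854×10^-5/1.304×10^6)
L = 3.20 m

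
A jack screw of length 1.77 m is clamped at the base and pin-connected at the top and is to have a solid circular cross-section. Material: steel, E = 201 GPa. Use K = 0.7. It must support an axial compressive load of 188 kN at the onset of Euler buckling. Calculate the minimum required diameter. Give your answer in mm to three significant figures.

d ≈ 41.5 mm

L_e = K·L = 0.7 × 1.77 = 1.239 m
Required I = P_cr·L_e²/(π²E) = 1.880×10^5 × 1.239² / (π² × 2.01×10^11) = 1.455×10^-7 m⁴
I_req = 1.455×10^5 mm⁴
Solid circle: I = πd⁴/64  ⇒  d = (64I/π)^(1/4) = (64×1.455×10^5/π)^(1/4) = 41.5 mm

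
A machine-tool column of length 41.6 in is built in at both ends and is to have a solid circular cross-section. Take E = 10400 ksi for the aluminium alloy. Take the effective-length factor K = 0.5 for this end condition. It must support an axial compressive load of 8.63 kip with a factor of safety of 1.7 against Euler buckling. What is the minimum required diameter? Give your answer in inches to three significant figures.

Required P_cr = n·P = 1.7 × 8.63 = 14.67 kip
L_e = K·L = 0.5 × 41.6 = 20.80 in
Required I = P_cr·L_e²/(π²E) = 1.467×10^4 × 20.80² / (π² × 1.04×10^7) = 6.184×10^-2 in⁴
Solid circle: I = πd⁴/64  ⇒  d = (64I/π)^(1/4) = (64×6.184×10^-2/π)^(1/4) = 1.06 in

d ≈ 1.06 in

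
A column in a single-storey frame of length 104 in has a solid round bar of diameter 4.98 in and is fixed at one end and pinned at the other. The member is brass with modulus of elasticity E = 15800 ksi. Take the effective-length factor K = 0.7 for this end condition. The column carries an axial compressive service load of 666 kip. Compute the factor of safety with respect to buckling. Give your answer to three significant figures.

n ≈ 1.33

I = πd⁴/64 = π×4.98⁴/64 = 30.19 in⁴
Effective length L_e = K·L = 0.7 × 104 = 72.80 in
P_cr = π²EI / L_e² = π² × 15800×10³ × 30.19 / 72.80² = 8.883×10^5 lb
Factor of safety n = P_cr / P = 888.34 / 666 = 1.33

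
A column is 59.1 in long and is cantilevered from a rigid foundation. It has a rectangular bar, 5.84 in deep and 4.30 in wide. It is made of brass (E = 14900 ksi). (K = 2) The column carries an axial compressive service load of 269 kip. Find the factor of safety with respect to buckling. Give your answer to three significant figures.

n ≈ 1.51

Buckling occurs about the weak axis: I_min = h·b³/12 with b = 4.30 in (the shorter side).
I_min = 5.84×4.30³/12 = 38.69 in⁴
Effective length L_e = K·L = 2 × 59.1 = 118.2 in
P_cr = π²EI / L_e² = π² × 14900×10³ × 38.69 / 118.2² = 4.073×10^5 lb
Factor of safety n = P_cr / P = 407.28 / 269 = 1.51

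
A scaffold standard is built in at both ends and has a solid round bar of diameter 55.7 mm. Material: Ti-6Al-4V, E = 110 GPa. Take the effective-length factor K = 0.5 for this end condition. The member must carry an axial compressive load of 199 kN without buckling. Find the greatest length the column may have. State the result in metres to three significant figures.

I = πd⁴/64 = π×55.7⁴/64 = 4.725×10^5 mm⁴
I = 4.725×10^-7 m⁴
At the buckling limit P_cr = P = 1.990×10^5 N
From P_cr = π²EI/(K·L)²:  L = (1/K)·√(π²EI/P_cr) = (1/0.5)·√(π²×1.10×10^11×4.725×10^-7/1.990×10^5)
L = 3.21 m

L_max ≈ 3.21 m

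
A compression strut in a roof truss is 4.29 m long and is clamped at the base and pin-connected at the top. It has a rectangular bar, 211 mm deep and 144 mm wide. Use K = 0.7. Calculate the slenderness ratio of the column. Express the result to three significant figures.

Buckling occurs about the weak axis: I_min = h·b³/12 with b = 144 mm (the shorter side).
I_min = 211×144³/12 = 5.250×10^7 mm⁴
A = 3.038×10^4 mm²;  r_min = √(I/A) = √(5.250×10^7/3.038×10^4) = 41.57 mm
L_e = K·L = 0.7 × 4.29 m = 3.003 m = 3003.0 mm
λ = L_e / r_min = 3003.0 / 41.57 = 72.2

λ ≈ 72.2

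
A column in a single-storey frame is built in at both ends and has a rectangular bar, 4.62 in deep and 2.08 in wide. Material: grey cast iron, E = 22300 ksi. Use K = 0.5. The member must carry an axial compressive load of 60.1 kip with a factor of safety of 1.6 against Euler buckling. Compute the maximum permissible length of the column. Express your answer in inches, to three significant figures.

Buckling occurs about the weak axis: I_min = h·b³/12 with b = 2.08 in (the shorter side).
I_min = 4.62×2.08³/12 = 3.465 in⁴
Required critical load P_cr = n·P = 1.6 × 60.1 = 96.16 kip = 9.616×10^4 lb
From P_cr = π²EI/(K·L)²:  L = (1/K)·√(π²EI/P_cr) = (1/0.5)·√(π²×2.23×10^7×3.465/9.616×10^4)
L = 178 in

L_max ≈ 178 in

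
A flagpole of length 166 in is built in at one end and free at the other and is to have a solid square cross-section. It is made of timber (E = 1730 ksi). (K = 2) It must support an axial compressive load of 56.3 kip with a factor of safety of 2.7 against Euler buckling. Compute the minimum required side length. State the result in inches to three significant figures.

a ≈ 10.4 in

Required P_cr = n·P = 2.7 × 56.3 = 152.0 kip
L_e = K·L = 2 × 166 = 332.0 in
Required I = P_cr·L_e²/(π²E) = 1.520×10^5 × 332.0² / (π² × 1.73×10^6) = 981.3 in⁴
Solid square: I = a⁴/12  ⇒  a = (12I)^(1/4) = (12×981.3)^(1/4) = 10.4 in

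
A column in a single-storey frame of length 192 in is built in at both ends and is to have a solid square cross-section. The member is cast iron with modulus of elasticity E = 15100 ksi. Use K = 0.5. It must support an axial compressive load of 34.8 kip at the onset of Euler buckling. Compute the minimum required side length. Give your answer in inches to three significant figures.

L_e = K·L = 0.5 × 192 = 96.00 in
Required I = P_cr·L_e²/(π²E) = 3.480×10^4 × 96.00² / (π² × 1.51×10^7) = 2.152 in⁴
Solid square: I = a⁴/12  ⇒  a = (12I)^(1/4) = (12×2.152)^(1/4) = 2.25 in

a ≈ 2.25 in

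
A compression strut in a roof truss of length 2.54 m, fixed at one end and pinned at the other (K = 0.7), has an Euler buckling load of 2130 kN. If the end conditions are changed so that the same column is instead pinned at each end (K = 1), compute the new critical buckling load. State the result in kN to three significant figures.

P_cr ∝ 1/K², so P_cr,new = P_cr,old × (K_old/K_new)² = 2130 × (0.7/1)²
= 2130 × 0.4900 = 1040 kN

P_cr ≈ 1040 kN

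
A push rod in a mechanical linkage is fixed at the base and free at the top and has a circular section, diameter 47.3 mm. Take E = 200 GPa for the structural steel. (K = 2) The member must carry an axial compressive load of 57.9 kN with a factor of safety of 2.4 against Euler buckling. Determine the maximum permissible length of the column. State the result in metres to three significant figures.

I = πd⁴/64 = π×47.3⁴/64 = 2.457×10^5 mm⁴
I = 2.457×10^-7 m⁴
Required critical load P_cr = n·P = 2.4 × 57.9 = 139.0 kN = 1.390×10^5 N
From P_cr = π²EI/(K·L)²:  L = (1/K)·√(π²EI/P_cr) = (1/2)·√(π²×2.00×10^11×2.457×10^-7/1.390×10^5)
L = 0.934 m

L_max ≈ 0.934 m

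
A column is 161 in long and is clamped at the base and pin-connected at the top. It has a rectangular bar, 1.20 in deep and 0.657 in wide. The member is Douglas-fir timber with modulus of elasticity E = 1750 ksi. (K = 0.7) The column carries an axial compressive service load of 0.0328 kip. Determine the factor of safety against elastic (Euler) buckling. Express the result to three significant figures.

n ≈ 1.18

Buckling occurs about the weak axis: I_min = h·b³/12 with b = 0.657 in (the shorter side).
I_min = 1.20×0.657³/12 = 2.836×10^-2 in⁴
Effective length L_e = K·L = 0.7 × 161 = 112.7 in
P_cr = π²EI / L_e² = π² × 1750×10³ × 2.836×10^-2 / 112.7² = 38.56 lb
Factor of safety n = P_cr / P = 0.038564 / 0.0328 = 1.18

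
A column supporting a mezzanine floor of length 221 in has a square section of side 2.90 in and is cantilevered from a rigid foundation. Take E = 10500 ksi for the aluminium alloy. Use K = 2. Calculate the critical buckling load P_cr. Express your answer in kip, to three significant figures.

I = a⁴/12 = 2.90⁴/12 = 5.894 in⁴
Effective length L_e = K·L = 2 × 221 = 442.0 in
P_cr = π²EI / L_e² = π² × 10500×10³ × 5.894 / 442.0² = 3.126×10^3 lb

P_cr ≈ 3.13 kip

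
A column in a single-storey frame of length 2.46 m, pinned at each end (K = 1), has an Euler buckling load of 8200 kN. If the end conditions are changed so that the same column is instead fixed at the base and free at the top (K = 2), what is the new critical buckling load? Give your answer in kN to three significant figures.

P_cr ≈ 2050 kN

P_cr ∝ 1/K², so P_cr,new = P_cr,old × (K_old/K_new)² = 8200 × (1/2)²
= 8200 × 0.2500 = 2050 kN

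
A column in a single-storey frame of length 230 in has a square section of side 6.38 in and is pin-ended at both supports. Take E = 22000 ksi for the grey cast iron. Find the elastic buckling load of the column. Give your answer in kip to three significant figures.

I = a⁴/12 = 6.38⁴/12 = 138.1 in⁴
Effective length L_e = K·L = 1 × 230 = 230.0 in
P_cr = π²EI / L_e² = π² × 22000×10³ × 138.1 / 230.0² = 5.667×10^5 lb

P_cr ≈ 567 kip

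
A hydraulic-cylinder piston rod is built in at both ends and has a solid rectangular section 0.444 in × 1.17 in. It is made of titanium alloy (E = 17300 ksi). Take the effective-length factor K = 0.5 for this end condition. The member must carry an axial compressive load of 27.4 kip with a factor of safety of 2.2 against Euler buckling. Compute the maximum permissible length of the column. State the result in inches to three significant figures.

L_max ≈ 9.83 in

Buckling occurs about the weak axis: I_min = h·b³/12 with b = 0.444 in (the shorter side).
I_min = 1.17×0.444³/12 = 8.534×10^-3 in⁴
Required critical load P_cr = n·P = 2.2 × 27.4 = 60.28 kip = 6.028×10^4 lb
From P_cr = π²EI/(K·L)²:  L = (1/K)·√(π²EI/P_cr) = (1/0.5)·√(π²×1.73×10^7×8.534×10^-3/6.028×10^4)
L = 9.83 in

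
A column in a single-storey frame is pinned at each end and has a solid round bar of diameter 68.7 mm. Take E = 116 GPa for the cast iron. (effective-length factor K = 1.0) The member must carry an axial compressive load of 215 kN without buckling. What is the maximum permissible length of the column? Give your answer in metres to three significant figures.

I = πd⁴/64 = π×68.7⁴/64 = 1.093×10^6 mm⁴
I = 1.093×10^-6 m⁴
At the buckling limit P_cr = P = 2.150×10^5 N
From P_cr = π²EI/(K·L)²:  L = (1/K)·√(π²EI/P_cr) = (1/1)·√(π²×1.16×10^11×1.093×10^-6/2.150×10^5)
L = 2.41 m

L_max ≈ 2.41 m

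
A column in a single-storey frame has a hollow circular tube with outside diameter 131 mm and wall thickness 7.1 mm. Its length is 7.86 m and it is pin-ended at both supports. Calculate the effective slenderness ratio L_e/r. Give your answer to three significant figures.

λ ≈ 179

Inner diameter d_i = 131 − 2×7.1 = 116.8 mm
I = π(d_o⁴ − d_i⁴)/64 = π(131⁴ − 116.8⁴)/64 = 5.321×10^6 mm⁴
A = 2.764×10^3 mm²;  r_min = √(I/A) = √(5.321×10^6/2.764×10^3) = 43.88 mm
L_e = K·L = 1 × 7.86 m = 7.860 m = 7860.0 mm
λ = L_e / r_min = 7860.0 / 43.88 = 179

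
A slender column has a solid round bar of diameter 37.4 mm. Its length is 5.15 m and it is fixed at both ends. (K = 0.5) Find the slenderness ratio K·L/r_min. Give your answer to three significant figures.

I = πd⁴/64 = π×37.4⁴/64 = 9.604×10^4 mm⁴
A = 1.099×10^3 mm²;  r_min = √(I/A) = √(9.604×10^4/1.099×10^3) = 9.350 mm
L_e = K·L = 0.5 × 5.15 m = 2.575 m = 2575.0 mm
λ = L_e / r_min = 2575.0 / 9.350 = 275

λ ≈ 275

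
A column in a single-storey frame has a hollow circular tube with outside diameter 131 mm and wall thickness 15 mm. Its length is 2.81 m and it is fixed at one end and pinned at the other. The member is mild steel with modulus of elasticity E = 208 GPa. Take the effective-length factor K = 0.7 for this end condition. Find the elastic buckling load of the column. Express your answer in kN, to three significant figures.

P_cr ≈ 4960 kN

Inner diameter d_i = 131 − 2×15 = 101.0 mm
I = π(d_o⁴ − d_i⁴)/64 = π(131⁴ − 101.0⁴)/64 = 9.348×10^6 mm⁴
I = 9.348×10^6 mm⁴ = 9.348×10^-6 m⁴
Effective length L_e = K·L = 0.7 × 2.81 = 1.967 m
P_cr = π²EI / L_e² = π² × 208×10⁹ × 9.348×10^-6 / 1.967² = 4.960×10^6 N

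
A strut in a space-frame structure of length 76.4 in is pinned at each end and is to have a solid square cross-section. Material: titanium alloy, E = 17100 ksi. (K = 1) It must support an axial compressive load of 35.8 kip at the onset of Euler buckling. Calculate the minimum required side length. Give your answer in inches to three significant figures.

a ≈ 1.96 in

L_e = K·L = 1 × 76.4 = 76.40 in
Required I = P_cr·L_e²/(π²E) = 3.580×10^4 × 76.40² / (π² × 1.71×10^7) = 1.238 in⁴
Solid square: I = a⁴/12  ⇒  a = (12I)^(1/4) = (12×1.238)^(1/4) = 1.96 in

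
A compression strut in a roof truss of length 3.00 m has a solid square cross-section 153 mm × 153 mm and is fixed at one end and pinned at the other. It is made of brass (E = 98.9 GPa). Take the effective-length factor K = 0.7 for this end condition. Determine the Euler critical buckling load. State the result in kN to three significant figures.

I = a⁴/12 = 153⁴/12 = 4.567×10^7 mm⁴
I = 4.567×10^7 mm⁴ = 4.567×10^-5 m⁴
Effective length L_e = K·L = 0.7 × 3.00 = 2.100 m
P_cr = π²EI / L_e² = π² × 98.9×10⁹ × 4.567×10^-5 / 2.100² = 1.011×10^7 N

P_cr ≈ 10100 kN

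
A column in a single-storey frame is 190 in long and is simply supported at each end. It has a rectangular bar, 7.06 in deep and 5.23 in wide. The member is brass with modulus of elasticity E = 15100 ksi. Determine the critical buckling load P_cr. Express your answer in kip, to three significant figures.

Buckling occurs about the weak axis: I_min = h·b³/12 with b = 5.23 in (the shorter side).
I_min = 7.06×5.23³/12 = 84.16 in⁴
Effective length L_e = K·L = 1 × 190 = 190.0 in
P_cr = π²EI / L_e² = π² × 15100×10³ × 84.16 / 190.0² = 3.475×10^5 lb

P_cr ≈ 347 kip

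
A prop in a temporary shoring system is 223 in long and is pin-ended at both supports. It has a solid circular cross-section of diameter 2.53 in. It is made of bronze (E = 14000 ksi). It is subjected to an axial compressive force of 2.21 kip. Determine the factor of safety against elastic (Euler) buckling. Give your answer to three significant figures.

I = πd⁴/64 = π×2.53⁴/64 = 2.011 in⁴
Effective length L_e = K·L = 1 × 223 = 223.0 in
P_cr = π²EI / L_e² = π² × 14000×10³ × 2.011 / 223.0² = 5.588×10^3 lb
Factor of safety n = P_cr / P = 5.5882 / 2.21 = 2.53

n ≈ 2.53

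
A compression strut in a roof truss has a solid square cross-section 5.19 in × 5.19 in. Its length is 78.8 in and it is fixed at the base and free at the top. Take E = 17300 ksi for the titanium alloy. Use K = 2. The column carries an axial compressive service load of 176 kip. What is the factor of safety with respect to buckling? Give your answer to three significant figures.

I = a⁴/12 = 5.19⁴/12 = 60.46 in⁴
Effective length L_e = K·L = 2 × 78.8 = 157.6 in
P_cr = π²EI / L_e² = π² × 17300×10³ × 60.46 / 157.6² = 4.156×10^5 lb
Factor of safety n = P_cr / P = 415.64 / 176 = 2.36

n ≈ 2.36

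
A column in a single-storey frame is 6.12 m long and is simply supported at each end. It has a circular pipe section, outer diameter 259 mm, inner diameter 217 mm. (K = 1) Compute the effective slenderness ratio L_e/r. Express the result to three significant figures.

λ ≈ 72.4

d_o = 259 mm, d_i = 217 mm
I = π(d_o⁴ − d_i⁴)/64 = π(259⁴ − 217.0⁴)/64 = 1.120×10^8 mm⁴
A = 1.570×10^4 mm²;  r_min = √(I/A) = √(1.120×10^8/1.570×10^4) = 84.47 mm
L_e = K·L = 1 × 6.12 m = 6.120 m = 6120.0 mm
λ = L_e / r_min = 6120.0 / 84.47 = 72.4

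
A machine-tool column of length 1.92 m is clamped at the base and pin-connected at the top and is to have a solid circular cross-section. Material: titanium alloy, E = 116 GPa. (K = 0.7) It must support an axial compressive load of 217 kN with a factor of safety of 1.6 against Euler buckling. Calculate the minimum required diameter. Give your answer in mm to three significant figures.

Required P_cr = n·P = 1.6 × 217 = 347.2 kN
L_e = K·L = 0.7 × 1.92 = 1.344 m
Required I = P_cr·L_e²/(π²E) = 3.472×10^5 × 1.344² / (π² × 1.16×10^11) = 5.478×10^-7 m⁴
I_req = 5.478×10^5 mm⁴
Solid circle: I = πd⁴/64  ⇒  d = (64I/π)^(1/4) = (64×5.478×10^5/π)^(1/4) = 57.8 mm

d ≈ 57.8 mm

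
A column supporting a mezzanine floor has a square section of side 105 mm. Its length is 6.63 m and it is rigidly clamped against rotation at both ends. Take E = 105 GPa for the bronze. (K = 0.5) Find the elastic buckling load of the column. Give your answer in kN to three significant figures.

I = a⁴/12 = 105⁴/12 = 1.013×10^7 mm⁴
I = 1.013×10^7 mm⁴ = 1.013×10^-5 m⁴
Effective length L_e = K·L = 0.5 × 6.63 = 3.315 m
P_cr = π²EI / L_e² = π² × 105×10⁹ × 1.013×10^-5 / 3.315² = 9.552×10^5 N

P_cr ≈ 955 kN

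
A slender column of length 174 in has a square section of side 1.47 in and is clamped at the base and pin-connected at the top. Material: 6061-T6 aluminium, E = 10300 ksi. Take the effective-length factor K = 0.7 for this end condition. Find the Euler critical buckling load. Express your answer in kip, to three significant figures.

I = a⁴/12 = 1.47⁴/12 = 0.3891 in⁴
Effective length L_e = K·L = 0.7 × 174 = 121.8 in
P_cr = π²EI / L_e² = π² × 10300×10³ × 0.3891 / 121.8² = 2.666×10^3 lb

P_cr ≈ 2.67 kip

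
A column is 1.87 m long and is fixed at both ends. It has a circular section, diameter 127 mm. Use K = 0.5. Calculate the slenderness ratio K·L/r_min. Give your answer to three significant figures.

For a solid circle r = d/4 = 127/4 = 31.75 mm
L_e = K·L = 0.5 × 1.87 m = 0.9350 m = 935.00 mm
λ = L_e / r_min = 935.00 / 31.75 = 29.4

λ ≈ 29.4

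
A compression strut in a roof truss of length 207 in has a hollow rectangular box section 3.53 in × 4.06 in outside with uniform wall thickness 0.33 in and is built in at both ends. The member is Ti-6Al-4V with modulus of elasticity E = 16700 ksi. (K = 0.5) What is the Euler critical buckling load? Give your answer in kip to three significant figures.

Inner dimensions: h_i = 4.06 − 2×0.33 = 3.400 in, b_i = 3.53 − 2×0.33 = 2.870 in
Weak-axis I_min = (h_o·b_o³ − h_i·b_i³)/12 with b_o = 3.53, b_i = 2.870 in (shorter outer/inner sides).
I_min = (4.06×3.53³ − 3.400×2.870³)/12 = 8.184 in⁴
Effective length L_e = K·L = 0.5 × 207 = 103.5 in
P_cr = π²EI / L_e² = π² × 16700×10³ × 8.184 / 103.5² = 1.259×10^5 lb

P_cr ≈ 126 kip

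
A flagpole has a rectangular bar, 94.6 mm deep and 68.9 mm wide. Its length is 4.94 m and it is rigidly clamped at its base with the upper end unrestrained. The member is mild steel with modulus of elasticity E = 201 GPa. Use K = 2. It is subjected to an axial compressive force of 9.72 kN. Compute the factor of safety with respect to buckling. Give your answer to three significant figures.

n ≈ 5.39

Buckling occurs about the weak axis: I_min = h·b³/12 with b = 68.9 mm (the shorter side).
I_min = 94.6×68.9³/12 = 2.579×10^6 mm⁴
I = 2.579×10^6 mm⁴ = 2.579×10^-6 m⁴
Effective length L_e = K·L = 2 × 4.94 = 9.880 m
P_cr = π²EI / L_e² = π² × 201×10⁹ × 2.579×10^-6 / 9.880² = 5.240×10^4 N
Factor of safety n = P_cr / P = 52.402 / 9.72 = 5.39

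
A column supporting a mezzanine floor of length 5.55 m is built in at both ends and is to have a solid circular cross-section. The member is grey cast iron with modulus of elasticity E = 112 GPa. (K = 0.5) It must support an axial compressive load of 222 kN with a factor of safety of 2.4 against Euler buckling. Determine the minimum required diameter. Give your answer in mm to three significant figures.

Required P_cr = n·P = 2.4 × 222 = 532.8 kN
L_e = K·L = 0.5 × 5.55 = 2.775 m
Required I = P_cr·L_e²/(π²E) = 5.328×10^5 × 2.775² / (π² × 1.12×10^11) = 3.712×10^-6 m⁴
I_req = 3.712×10^6 mm⁴
Solid circle: I = πd⁴/64  ⇒  d = (64I/π)^(1/4) = (64×3.712×10^6/π)^(1/4) = 93.3 mm

d ≈ 93.3 mm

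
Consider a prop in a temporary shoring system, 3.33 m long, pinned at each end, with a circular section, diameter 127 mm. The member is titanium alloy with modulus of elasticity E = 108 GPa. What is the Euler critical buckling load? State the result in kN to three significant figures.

I = πd⁴/64 = π×127⁴/64 = 1.277×10^7 mm⁴
I = 1.277×10^7 mm⁴ = 1.277×10^-5 m⁴
Effective length L_e = K·L = 1 × 3.33 = 3.330 m
P_cr = π²EI / L_e² = π² × 108×10⁹ × 1.277×10^-5 / 3.330² = 1.227×10^6 N

P_cr ≈ 1230 kN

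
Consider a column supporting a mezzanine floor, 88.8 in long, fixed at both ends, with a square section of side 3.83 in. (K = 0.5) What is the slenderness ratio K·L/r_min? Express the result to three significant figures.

λ ≈ 40.2

I = a⁴/12 = 3.83⁴/12 = 17.93 in⁴
A = 14.67 in²;  r_min = √(I/A) = √(17.93/14.67) = 1.106 in
L_e = K·L = 0.5 × 88.8 = 44.40 in
λ = L_e / r_min = 44.400 / 1.106 = 40.2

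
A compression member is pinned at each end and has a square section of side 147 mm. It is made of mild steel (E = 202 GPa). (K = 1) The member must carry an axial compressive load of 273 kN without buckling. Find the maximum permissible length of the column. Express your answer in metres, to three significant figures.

L_max ≈ 16.9 m

I = a⁴/12 = 147⁴/12 = 3.891×10^7 mm⁴
I = 3.891×10^-5 m⁴
At the buckling limit P_cr = P = 2.730×10^5 N
From P_cr = π²EI/(K·L)²:  L = (1/K)·√(π²EI/P_cr) = (1/1)·√(π²×2.02×10^11×3.891×10^-5/2.730×10^5)
L = 16.9 m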